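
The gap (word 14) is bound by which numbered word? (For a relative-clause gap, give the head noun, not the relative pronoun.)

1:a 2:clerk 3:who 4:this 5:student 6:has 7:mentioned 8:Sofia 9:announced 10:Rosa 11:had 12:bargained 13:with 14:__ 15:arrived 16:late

2

The gap at 14 is the prepositional object of "bargained", inside a relative clause.
The relative pronoun is "who" (word 3); it is bound by the head noun immediately before it.
Its filler is the head noun "clerk", at word 2.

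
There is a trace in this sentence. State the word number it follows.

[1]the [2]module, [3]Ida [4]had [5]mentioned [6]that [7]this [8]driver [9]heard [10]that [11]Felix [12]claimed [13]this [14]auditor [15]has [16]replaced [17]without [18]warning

16

The displaced element is "the module" (word 2).
It is linked across 3 clause boundaries (that → that → Ø).
It functions as the direct object of "replaced", so the gap sits immediately after word 16 ("replaced").
Base order: Ida had mentioned that this driver heard that Felix claimed this auditor has replaced the module without warning.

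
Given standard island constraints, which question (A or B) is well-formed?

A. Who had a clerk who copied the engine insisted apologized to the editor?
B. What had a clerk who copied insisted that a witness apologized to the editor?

A

In B, the wh-phrase is extracted from inside a complex-NP island (relative clause) (introduced by "who"), which blocks movement.
In A, the extraction path crosses only that-complement boundaries, which are transparent.
So A is grammatical.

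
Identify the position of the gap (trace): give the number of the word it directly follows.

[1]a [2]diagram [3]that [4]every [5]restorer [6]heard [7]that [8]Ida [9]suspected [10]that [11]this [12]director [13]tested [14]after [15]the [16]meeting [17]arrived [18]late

13

The displaced element is "a diagram" (word 2).
It is linked across 2 clause boundaries (that → that).
It functions as the direct object of "tested", so the gap sits immediately after word 13 ("tested").
Base order: Every restorer heard that Ida suspected that this director tested a diagram after the meeting.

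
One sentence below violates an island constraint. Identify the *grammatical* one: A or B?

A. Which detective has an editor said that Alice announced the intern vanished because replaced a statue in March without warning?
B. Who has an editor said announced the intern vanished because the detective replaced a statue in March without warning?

In A, the wh-phrase is extracted from inside an adjunct island (introduced by "because"), which blocks movement.
In B, the extraction path crosses only that-complement boundaries, which are transparent.
So B is grammatical.

B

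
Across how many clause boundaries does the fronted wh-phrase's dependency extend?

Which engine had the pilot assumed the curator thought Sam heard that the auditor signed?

3

"which engine" is extracted from the object of "signed".
Boundaries crossed, outermost first: [Ø], [Ø], [that] — 3 in total.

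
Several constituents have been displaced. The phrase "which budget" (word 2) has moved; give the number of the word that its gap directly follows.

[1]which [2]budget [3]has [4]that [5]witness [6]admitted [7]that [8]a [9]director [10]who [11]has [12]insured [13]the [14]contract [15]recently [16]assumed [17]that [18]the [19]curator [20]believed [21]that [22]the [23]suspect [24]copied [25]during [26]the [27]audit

The displaced element is "which budget" (word 2).
It is linked across 3 clause boundaries (that → that → that).
It functions as the direct object of "copied", so the gap sits immediately after word 24 ("copied").
Base order: That witness has admitted that a director who has insured the contract recently assumed that the curator believed that the suspect copied which budget during the audit.

24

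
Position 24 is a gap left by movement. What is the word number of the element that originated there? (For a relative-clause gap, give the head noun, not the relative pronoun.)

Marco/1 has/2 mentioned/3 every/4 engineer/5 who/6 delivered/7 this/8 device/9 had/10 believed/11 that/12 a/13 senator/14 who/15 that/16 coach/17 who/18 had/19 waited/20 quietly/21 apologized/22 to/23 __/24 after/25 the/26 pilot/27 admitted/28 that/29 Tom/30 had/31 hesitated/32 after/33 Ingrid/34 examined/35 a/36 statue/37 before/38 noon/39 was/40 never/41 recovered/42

The gap at 24 is the prepositional object of "apologized", inside a relative clause.
The relative pronoun is "who" (word 15); it is bound by the head noun immediately before it.
Its filler is the head noun "senator", at word 14.

14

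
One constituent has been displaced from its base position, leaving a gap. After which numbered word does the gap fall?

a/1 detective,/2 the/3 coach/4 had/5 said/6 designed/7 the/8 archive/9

The displaced element is "a detective" (word 2).
It is linked across 1 clause boundary (Ø).
It functions as the subject of "designed", so the gap sits immediately after word 6 ("said").
Base order: The coach had said that a detective designed the archive.

6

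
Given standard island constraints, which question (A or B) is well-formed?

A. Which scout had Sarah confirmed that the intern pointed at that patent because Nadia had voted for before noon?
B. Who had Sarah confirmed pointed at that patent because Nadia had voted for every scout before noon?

In A, the wh-phrase is extracted from inside an adjunct island (introduced by "because"), which blocks movement.
In B, the extraction path crosses only that-complement boundaries, which are transparent.
So B is grammatical.

B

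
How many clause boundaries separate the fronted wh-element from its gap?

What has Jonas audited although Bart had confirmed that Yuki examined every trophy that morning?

"what" originates inside the matrix clause — no clause boundary is crossed.

0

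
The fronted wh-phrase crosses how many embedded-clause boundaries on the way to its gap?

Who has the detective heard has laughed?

"who" is extracted from the subject of "laughed".
Boundaries crossed, outermost first: [Ø] — 1 in total.

1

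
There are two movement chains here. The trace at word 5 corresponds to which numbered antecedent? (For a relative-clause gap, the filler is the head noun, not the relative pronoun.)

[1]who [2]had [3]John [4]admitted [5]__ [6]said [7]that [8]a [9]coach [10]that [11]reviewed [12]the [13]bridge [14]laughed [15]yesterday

1

The marked gap is the subject of "said".
Its filler is the fronted wh-phrase "who", at word 1.
(The other dependency links word 9 to a gap after word 10.)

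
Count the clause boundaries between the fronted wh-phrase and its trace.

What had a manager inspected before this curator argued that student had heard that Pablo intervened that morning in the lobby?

0

"what" originates inside the matrix clause — no clause boundary is crossed.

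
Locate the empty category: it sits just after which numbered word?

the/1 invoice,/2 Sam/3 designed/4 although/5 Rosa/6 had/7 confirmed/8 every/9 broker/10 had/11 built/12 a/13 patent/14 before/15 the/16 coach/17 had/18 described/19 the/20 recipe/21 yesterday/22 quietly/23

The displaced element is "the invoice" (word 2).
It functions as the direct object of "designed", so the gap sits immediately after word 4 ("designed").
Base order: Sam designed the invoice although Rosa had confirmed every broker had built a patent before the coach had described the recipe yesterday quietly.

4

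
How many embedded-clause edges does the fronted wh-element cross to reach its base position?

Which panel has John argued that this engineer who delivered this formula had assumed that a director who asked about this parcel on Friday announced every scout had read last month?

"which panel" is extracted from the object of "read".
Boundaries crossed, outermost first: [that], [that], [Ø] — 3 in total.

3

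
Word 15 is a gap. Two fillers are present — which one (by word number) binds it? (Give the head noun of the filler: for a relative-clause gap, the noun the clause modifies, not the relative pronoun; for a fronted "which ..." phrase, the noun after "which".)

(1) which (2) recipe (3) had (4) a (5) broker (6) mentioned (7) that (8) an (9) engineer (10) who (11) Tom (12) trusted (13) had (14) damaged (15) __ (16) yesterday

2

The marked gap is the direct object of "damaged".
Its filler is the fronted wh-phrase "which recipe", at word 2.
(The other dependency links word 9 to a gap after word 12.)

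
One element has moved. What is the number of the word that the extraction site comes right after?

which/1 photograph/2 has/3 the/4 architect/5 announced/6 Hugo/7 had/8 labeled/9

9

The displaced element is "which photograph" (word 2).
It is linked across 1 clause boundary (Ø).
It functions as the direct object of "labeled", so the gap sits immediately after word 9 ("labeled").
Base order: The architect has announced Hugo had labeled which photograph.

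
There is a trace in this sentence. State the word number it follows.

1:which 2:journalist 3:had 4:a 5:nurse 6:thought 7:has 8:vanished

The displaced element is "which journalist" (word 2).
It is linked across 1 clause boundary (Ø).
It functions as the subject of "vanished", so the gap sits immediately after word 6 ("thought").
Base order: A nurse had thought that which journalist has vanished.

6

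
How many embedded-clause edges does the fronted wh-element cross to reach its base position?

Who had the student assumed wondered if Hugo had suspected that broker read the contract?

"who" is extracted from the subject of "wondered".
Boundaries crossed, outermost first: [Ø] — 1 in total.

1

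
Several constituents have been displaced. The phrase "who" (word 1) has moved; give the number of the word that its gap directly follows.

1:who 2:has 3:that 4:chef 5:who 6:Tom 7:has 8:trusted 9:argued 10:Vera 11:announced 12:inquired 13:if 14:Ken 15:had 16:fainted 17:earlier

11

The displaced element is "who" (word 1).
It is linked across 2 clause boundaries (Ø → Ø).
It functions as the subject of "inquired", so the gap sits immediately after word 11 ("announced").
Base order: That chef who Tom has trusted has argued Vera announced that who inquired if Ken had fainted earlier.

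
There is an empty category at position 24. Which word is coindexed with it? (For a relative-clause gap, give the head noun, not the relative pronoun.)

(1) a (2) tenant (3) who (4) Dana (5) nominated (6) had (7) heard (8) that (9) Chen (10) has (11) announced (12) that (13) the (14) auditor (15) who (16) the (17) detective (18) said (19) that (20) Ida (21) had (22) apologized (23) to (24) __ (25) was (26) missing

The gap at 24 is the prepositional object of "apologized", inside a relative clause.
The relative pronoun is "who" (word 15); it is bound by the head noun immediately before it.
Its filler is the head noun "auditor", at word 14.

14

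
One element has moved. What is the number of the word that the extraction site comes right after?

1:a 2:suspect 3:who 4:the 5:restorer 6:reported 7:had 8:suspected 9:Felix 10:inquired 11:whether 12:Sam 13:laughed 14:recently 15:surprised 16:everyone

6

The displaced element is "a suspect" (word 2).
It is linked across 1 clause boundary (Ø).
It functions as the subject of "suspected", so the gap sits immediately after word 6 ("reported").
Base order: The restorer reported a suspect had suspected Felix inquired whether Sam laughed recently.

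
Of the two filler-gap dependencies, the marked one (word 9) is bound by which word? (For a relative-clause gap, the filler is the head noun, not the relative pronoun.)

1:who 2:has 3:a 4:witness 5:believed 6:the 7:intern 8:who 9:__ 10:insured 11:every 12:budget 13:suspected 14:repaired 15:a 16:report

The marked gap is inside the relative clause, the subject of "insured".
Its filler is the head noun "intern" (via "who"), at word 7.
(The other dependency links word 1 to a gap after word 13.)

7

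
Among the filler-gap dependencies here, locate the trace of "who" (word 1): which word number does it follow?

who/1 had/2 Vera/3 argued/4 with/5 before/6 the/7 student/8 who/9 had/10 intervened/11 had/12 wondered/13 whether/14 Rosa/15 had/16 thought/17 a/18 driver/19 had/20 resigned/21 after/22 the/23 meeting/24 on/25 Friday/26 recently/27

5

The displaced element is "who" (word 1).
It functions as the object of the preposition "with" of "argued", so the gap sits immediately after word 5 ("with").
Base order: Vera had argued with who before the student who had intervened had wondered whether Rosa had thought a driver had resigned after the meeting on Friday recently.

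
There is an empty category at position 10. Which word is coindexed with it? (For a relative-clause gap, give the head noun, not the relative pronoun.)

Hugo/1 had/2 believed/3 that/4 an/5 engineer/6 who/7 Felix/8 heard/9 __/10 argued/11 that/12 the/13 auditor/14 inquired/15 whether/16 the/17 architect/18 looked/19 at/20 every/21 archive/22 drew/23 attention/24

The gap at 10 is the subject of "argued", inside a relative clause.
The relative pronoun is "who" (word 7); it is bound by the head noun immediately before it.
Its filler is the head noun "engineer", at word 6.

6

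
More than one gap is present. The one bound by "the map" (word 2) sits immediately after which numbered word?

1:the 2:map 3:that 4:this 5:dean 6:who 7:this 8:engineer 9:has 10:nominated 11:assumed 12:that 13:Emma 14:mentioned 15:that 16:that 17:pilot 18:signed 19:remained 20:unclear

The displaced element is "the map" (word 2).
It is linked across 2 clause boundaries (that → that).
It functions as the direct object of "signed", so the gap sits immediately after word 18 ("signed").
Base order: This dean who this engineer has nominated assumed that Emma mentioned that that pilot signed the map.

18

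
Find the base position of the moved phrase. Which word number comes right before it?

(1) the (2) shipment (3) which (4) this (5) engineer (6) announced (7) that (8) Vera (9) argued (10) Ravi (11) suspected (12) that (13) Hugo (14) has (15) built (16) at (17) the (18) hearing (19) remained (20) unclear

15

The displaced element is "the shipment" (word 2).
It is linked across 3 clause boundaries (that → Ø → that).
It functions as the direct object of "built", so the gap sits immediately after word 15 ("built").
Base order: This engineer announced that Vera argued Ravi suspected that Hugo has built the shipment at the hearing.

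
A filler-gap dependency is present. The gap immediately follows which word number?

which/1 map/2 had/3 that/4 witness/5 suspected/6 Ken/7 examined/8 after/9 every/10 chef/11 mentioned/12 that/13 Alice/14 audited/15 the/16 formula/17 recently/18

8

The displaced element is "which map" (word 2).
It is linked across 1 clause boundary (Ø).
It functions as the direct object of "examined", so the gap sits immediately after word 8 ("examined").
Base order: That witness had suspected Ken examined which map after every chef mentioned that Alice audited the formula recently.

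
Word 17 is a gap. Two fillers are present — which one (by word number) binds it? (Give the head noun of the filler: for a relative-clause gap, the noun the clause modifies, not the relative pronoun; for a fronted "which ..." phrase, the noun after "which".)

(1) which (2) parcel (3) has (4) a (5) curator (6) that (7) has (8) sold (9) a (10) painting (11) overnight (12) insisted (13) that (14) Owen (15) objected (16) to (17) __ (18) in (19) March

The marked gap is the object of the preposition "to" of "objected".
Its filler is the fronted wh-phrase "which parcel", at word 2.
(The other dependency links word 5 to a gap after word 6.)

2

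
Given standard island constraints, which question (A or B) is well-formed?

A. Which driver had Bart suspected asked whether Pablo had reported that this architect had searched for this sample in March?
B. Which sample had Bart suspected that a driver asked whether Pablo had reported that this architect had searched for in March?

In B, the wh-phrase is extracted from inside a wh-island (introduced by "whether"), which blocks movement.
In A, the extraction path crosses only that-complement boundaries, which are transparent.
So A is grammatical.

A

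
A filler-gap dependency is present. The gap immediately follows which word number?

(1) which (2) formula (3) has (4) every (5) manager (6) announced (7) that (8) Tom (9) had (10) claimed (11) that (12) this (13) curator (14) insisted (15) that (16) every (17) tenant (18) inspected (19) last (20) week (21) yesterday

The displaced element is "which formula" (word 2).
It is linked across 3 clause boundaries (that → that → that).
It functions as the direct object of "inspected", so the gap sits immediately after word 18 ("inspected").
Base order: Every manager has announced that Tom had claimed that this curator insisted that every tenant inspected which formula last week yesterday.

18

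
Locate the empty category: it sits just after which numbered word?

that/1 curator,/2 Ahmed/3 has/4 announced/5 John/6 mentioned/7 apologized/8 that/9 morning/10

7

The displaced element is "that curator" (word 2).
It is linked across 2 clause boundaries (Ø → Ø).
It functions as the subject of "apologized", so the gap sits immediately after word 7 ("mentioned").
Base order: Ahmed has announced John mentioned that that curator apologized that morning.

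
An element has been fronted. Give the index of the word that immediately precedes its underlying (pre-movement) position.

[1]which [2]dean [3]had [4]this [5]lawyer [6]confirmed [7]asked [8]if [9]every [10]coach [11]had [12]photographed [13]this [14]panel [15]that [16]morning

The displaced element is "which dean" (word 2).
It is linked across 1 clause boundary (Ø).
It functions as the subject of "asked", so the gap sits immediately after word 6 ("confirmed").
Base order: This lawyer had confirmed which dean asked if every coach had photographed this panel that morning.

6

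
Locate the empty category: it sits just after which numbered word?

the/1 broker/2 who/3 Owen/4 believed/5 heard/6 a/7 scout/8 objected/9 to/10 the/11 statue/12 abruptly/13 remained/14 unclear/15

5

The displaced element is "the broker" (word 2).
It is linked across 1 clause boundary (Ø).
It functions as the subject of "heard", so the gap sits immediately after word 5 ("believed").
Base order: Owen believed that the broker heard a scout objected to the statue abruptly.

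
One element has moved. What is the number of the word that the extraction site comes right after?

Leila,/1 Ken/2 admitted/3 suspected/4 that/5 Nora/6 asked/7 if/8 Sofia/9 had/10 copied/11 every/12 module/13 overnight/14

The displaced element is "Leila" (word 1).
It is linked across 1 clause boundary (Ø).
It functions as the subject of "suspected", so the gap sits immediately after word 3 ("admitted").
Base order: Ken admitted that Leila suspected that Nora asked if Sofia had copied every module overnight.

3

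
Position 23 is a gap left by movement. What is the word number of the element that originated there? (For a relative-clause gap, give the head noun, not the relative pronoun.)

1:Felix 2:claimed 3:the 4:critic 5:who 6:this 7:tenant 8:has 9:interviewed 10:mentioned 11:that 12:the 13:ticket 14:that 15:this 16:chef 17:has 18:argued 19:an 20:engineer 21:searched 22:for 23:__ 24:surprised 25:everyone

13

The gap at 23 is the prepositional object of "searched", inside a relative clause.
The relative pronoun is "that" (word 14); it is bound by the head noun immediately before it.
Its filler is the head noun "ticket", at word 13.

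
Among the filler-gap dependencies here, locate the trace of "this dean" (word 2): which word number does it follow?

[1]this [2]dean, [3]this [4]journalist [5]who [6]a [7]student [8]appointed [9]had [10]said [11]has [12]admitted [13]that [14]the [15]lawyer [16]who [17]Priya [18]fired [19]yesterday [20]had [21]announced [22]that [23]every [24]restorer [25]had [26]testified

The displaced element is "this dean" (word 2).
It is linked across 1 clause boundary (Ø).
It functions as the subject of "admitted", so the gap sits immediately after word 10 ("said").
Base order: This journalist who a student appointed had said that this dean has admitted that the lawyer who Priya fired yesterday had announced that every restorer had testified.

10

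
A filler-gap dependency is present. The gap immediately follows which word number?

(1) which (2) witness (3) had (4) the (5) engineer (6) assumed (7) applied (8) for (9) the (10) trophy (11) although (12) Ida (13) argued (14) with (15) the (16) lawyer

The displaced element is "which witness" (word 2).
It is linked across 1 clause boundary (Ø).
It functions as the subject of "applied", so the gap sits immediately after word 6 ("assumed").
Base order: The engineer had assumed which witness applied for the trophy although Ida argued with the lawyer.

6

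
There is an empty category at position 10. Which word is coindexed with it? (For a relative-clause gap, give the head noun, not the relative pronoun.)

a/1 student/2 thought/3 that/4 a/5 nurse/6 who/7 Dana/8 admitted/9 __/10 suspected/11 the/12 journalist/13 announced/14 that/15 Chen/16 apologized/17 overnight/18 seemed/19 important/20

The gap at 10 is the subject of "suspected", inside a relative clause.
The relative pronoun is "who" (word 7); it is bound by the head noun immediately before it.
Its filler is the head noun "nurse", at word 6.

6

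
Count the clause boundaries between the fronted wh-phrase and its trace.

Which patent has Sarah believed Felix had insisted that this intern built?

2

"which patent" is extracted from the object of "built".
Boundaries crossed, outermost first: [Ø], [that] — 2 in total.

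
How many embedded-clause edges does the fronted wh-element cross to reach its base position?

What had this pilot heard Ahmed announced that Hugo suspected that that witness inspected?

3

"what" is extracted from the object of "inspected".
Boundaries crossed, outermost first: [Ø], [that], [that] — 3 in total.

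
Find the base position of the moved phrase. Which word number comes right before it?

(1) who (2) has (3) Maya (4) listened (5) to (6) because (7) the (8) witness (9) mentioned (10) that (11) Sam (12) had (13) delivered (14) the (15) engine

The displaced element is "who" (word 1).
It functions as the object of the preposition "to" of "listened", so the gap sits immediately after word 5 ("to").
Base order: Maya has listened to who because the witness mentioned that Sam had delivered the engine.

5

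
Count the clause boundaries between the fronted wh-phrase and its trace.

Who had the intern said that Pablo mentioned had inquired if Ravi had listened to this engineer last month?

2

"who" is extracted from the subject of "inquired".
Boundaries crossed, outermost first: [that], [Ø] — 2 in total.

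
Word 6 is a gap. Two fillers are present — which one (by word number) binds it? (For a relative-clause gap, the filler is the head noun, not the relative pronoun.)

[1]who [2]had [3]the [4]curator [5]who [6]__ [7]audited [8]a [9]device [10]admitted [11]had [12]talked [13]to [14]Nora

The marked gap is inside the relative clause, the subject of "audited".
Its filler is the head noun "curator" (via "who"), at word 4.
(The other dependency links word 1 to a gap after word 10.)

4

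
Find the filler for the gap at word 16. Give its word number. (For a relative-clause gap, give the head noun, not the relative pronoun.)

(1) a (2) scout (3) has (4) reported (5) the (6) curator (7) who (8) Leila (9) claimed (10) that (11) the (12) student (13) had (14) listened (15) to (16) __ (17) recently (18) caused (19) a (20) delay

The gap at 16 is the prepositional object of "listened", inside a relative clause.
The relative pronoun is "who" (word 7); it is bound by the head noun immediately before it.
Its filler is the head noun "curator", at word 6.

6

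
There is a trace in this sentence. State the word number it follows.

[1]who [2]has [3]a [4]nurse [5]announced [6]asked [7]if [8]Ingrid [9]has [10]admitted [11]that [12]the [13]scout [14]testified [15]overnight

5

The displaced element is "who" (word 1).
It is linked across 1 clause boundary (Ø).
It functions as the subject of "asked", so the gap sits immediately after word 5 ("announced").
Base order: A nurse has announced that who asked if Ingrid has admitted that the scout testified overnight.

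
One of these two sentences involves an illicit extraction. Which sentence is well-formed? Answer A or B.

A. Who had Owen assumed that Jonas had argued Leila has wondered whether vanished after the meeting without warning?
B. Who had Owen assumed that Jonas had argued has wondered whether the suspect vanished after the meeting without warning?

B

In A, the wh-phrase is extracted from inside a wh-island (introduced by "whether"), which blocks movement.
In B, the extraction path crosses only that-complement boundaries, which are transparent.
So B is grammatical.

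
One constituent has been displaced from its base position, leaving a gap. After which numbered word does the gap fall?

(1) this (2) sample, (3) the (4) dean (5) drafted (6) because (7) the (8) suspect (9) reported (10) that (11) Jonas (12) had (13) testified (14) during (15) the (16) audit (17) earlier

The displaced element is "this sample" (word 2).
It functions as the direct object of "drafted", so the gap sits immediately after word 5 ("drafted").
Base order: The dean drafted this sample because the suspect reported that Jonas had testified during the audit earlier.

5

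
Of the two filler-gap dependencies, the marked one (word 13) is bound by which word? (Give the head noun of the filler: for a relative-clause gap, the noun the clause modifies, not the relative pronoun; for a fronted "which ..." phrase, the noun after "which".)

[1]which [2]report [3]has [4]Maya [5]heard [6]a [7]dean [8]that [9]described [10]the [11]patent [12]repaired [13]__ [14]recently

2

The marked gap is the direct object of "repaired".
Its filler is the fronted wh-phrase "which report", at word 2.
(The other dependency links word 7 to a gap after word 8.)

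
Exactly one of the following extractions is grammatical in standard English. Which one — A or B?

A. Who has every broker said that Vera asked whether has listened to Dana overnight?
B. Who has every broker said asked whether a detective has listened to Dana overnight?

In A, the wh-phrase is extracted from inside a wh-island (introduced by "whether"), which blocks movement.
In B, the extraction path crosses only that-complement boundaries, which are transparent.
So B is grammatical.

B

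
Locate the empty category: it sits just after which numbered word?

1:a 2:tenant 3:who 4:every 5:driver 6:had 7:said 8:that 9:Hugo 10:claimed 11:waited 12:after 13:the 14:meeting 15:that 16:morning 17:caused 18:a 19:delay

10

The displaced element is "a tenant" (word 2).
It is linked across 2 clause boundaries (that → Ø).
It functions as the subject of "waited", so the gap sits immediately after word 10 ("claimed").
Base order: Every driver had said that Hugo claimed that a tenant waited after the meeting that morning.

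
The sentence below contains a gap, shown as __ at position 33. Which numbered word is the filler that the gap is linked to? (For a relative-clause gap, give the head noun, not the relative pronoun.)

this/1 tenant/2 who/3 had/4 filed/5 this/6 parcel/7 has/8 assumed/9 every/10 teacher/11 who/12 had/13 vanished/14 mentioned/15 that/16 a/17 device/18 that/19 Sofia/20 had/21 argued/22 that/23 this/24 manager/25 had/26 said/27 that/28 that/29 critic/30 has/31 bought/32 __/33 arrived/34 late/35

18

The gap at 33 is the object of "bought", inside a relative clause.
The relative pronoun is "that" (word 19); it is bound by the head noun immediately before it.
Its filler is the head noun "device", at word 18.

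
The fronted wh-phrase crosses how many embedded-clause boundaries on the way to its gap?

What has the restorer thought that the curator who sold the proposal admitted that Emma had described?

"what" is extracted from the object of "described".
Boundaries crossed, outermost first: [that], [that] — 2 in total.

2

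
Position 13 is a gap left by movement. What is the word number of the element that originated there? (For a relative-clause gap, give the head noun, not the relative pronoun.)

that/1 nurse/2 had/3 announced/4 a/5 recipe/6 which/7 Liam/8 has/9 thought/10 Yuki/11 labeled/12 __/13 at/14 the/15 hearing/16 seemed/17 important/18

6

The gap at 13 is the object of "labeled", inside a relative clause.
The relative pronoun is "which" (word 7); it is bound by the head noun immediately before it.
Its filler is the head noun "recipe", at word 6.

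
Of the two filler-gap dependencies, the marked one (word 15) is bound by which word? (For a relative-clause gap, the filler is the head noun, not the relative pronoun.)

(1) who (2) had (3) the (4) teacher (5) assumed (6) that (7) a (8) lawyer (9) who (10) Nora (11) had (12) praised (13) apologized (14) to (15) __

1

The marked gap is the object of the preposition "to" of "apologized".
Its filler is the fronted wh-phrase "who", at word 1.
(The other dependency links word 8 to a gap after word 12.)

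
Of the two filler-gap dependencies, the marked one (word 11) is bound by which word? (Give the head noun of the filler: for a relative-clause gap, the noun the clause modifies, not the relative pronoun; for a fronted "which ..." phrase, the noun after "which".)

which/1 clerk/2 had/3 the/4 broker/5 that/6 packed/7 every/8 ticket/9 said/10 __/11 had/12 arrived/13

2

The marked gap is the subject of "arrived".
Its filler is the fronted wh-phrase "which clerk", at word 2.
(The other dependency links word 5 to a gap after word 6.)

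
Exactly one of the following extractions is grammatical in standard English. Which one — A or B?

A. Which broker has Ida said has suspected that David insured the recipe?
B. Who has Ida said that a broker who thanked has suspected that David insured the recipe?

A

In B, the wh-phrase is extracted from inside a complex-NP island (relative clause) (introduced by "who"), which blocks movement.
In A, the extraction path crosses only that-complement boundaries, which are transparent.
So A is grammatical.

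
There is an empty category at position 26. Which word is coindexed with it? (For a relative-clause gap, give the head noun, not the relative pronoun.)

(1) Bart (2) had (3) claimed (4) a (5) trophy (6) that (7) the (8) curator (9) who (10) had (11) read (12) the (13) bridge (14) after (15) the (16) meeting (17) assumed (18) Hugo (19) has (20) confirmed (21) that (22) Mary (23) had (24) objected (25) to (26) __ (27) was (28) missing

The gap at 26 is the prepositional object of "objected", inside a relative clause.
The relative pronoun is "that" (word 6); it is bound by the head noun immediately before it.
Its filler is the head noun "trophy", at word 5.

5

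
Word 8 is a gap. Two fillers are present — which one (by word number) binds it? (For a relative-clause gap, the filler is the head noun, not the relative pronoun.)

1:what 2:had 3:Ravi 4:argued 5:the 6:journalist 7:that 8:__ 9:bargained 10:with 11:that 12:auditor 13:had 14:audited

6

The marked gap is inside the relative clause, the subject of "bargained".
Its filler is the head noun "journalist" (via "that"), at word 6.
(The other dependency links word 1 to a gap after word 14.)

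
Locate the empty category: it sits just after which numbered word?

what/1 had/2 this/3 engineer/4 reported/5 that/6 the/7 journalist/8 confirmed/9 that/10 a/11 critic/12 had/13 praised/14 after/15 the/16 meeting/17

The displaced element is "what" (word 1).
It is linked across 2 clause boundaries (that → that).
It functions as the direct object of "praised", so the gap sits immediately after word 14 ("praised").
Base order: This engineer had reported that the journalist confirmed that a critic had praised what after the meeting.

14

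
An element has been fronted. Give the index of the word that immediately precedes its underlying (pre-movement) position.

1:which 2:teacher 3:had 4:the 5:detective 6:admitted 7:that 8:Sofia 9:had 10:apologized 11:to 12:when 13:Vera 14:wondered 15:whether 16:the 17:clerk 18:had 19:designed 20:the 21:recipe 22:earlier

The displaced element is "which teacher" (word 2).
It is linked across 1 clause boundary (that).
It functions as the object of the preposition "to" of "apologized", so the gap sits immediately after word 11 ("to").
Base order: The detective had admitted that Sofia had apologized to which teacher when Vera wondered whether the clerk had designed the recipe earlier.

11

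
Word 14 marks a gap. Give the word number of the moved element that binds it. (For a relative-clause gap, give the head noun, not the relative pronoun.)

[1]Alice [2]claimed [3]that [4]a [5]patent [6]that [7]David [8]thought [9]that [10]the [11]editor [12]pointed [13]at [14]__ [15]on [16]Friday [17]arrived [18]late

5

The gap at 14 is the prepositional object of "pointed", inside a relative clause.
The relative pronoun is "that" (word 6); it is bound by the head noun immediately before it.
Its filler is the head noun "patent", at word 5.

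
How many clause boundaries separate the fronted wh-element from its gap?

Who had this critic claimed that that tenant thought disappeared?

"who" is extracted from the subject of "disappeared".
Boundaries crossed, outermost first: [that], [Ø] — 2 in total.

2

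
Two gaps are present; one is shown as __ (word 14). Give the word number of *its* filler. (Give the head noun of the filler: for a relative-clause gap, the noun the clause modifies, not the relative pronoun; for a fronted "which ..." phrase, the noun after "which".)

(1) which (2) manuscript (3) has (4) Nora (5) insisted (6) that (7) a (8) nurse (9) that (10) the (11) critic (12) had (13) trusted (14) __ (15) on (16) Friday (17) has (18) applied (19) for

The marked gap is inside the relative clause, the direct object of "trusted".
Its filler is the head noun "nurse" (via "that"), at word 8.
(The other dependency links word 2 to a gap after word 19.)

8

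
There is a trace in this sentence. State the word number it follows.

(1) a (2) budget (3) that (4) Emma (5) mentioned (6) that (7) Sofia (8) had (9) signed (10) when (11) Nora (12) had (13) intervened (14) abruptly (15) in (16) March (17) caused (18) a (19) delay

9

The displaced element is "a budget" (word 2).
It is linked across 1 clause boundary (that).
It functions as the direct object of "signed", so the gap sits immediately after word 9 ("signed").
Base order: Emma mentioned that Sofia had signed a budget when Nora had intervened abruptly in March.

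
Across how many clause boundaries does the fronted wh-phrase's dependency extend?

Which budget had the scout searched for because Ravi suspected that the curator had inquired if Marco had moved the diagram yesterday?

"which budget" originates inside the matrix clause — no clause boundary is crossed.

0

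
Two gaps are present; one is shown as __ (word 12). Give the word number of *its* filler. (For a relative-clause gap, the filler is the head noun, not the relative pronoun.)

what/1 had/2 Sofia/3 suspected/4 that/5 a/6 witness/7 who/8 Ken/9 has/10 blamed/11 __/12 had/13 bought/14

7

The marked gap is inside the relative clause, the direct object of "blamed".
Its filler is the head noun "witness" (via "who"), at word 7.
(The other dependency links word 1 to a gap after word 14.)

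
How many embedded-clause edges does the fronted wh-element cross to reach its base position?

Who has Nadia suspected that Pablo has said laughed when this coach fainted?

2

"who" is extracted from the subject of "laughed".
Boundaries crossed, outermost first: [that], [Ø] — 2 in total.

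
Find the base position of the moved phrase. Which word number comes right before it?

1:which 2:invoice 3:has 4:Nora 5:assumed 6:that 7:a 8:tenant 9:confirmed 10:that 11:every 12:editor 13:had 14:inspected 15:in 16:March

The displaced element is "which invoice" (word 2).
It is linked across 2 clause boundaries (that → that).
It functions as the direct object of "inspected", so the gap sits immediately after word 14 ("inspected").
Base order: Nora has assumed that a tenant confirmed that every editor had inspected which invoice in March.

14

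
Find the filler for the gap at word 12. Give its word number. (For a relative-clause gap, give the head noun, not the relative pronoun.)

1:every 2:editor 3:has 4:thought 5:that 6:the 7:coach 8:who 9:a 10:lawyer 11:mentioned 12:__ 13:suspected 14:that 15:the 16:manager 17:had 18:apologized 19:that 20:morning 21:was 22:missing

The gap at 12 is the subject of "suspected", inside a relative clause.
The relative pronoun is "who" (word 8); it is bound by the head noun immediately before it.
Its filler is the head noun "coach", at word 7.

7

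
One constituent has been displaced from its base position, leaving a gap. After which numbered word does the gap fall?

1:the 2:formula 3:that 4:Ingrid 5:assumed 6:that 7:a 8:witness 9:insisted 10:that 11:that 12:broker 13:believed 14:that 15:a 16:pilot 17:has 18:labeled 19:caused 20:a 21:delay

18

The displaced element is "the formula" (word 2).
It is linked across 3 clause boundaries (that → that → that).
It functions as the direct object of "labeled", so the gap sits immediately after word 18 ("labeled").
Base order: Ingrid assumed that a witness insisted that that broker believed that a pilot has labeled the formula.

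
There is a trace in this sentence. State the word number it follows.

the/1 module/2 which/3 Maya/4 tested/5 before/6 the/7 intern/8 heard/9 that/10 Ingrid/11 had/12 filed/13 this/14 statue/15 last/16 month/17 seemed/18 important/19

The displaced element is "the module" (word 2).
It functions as the direct object of "tested", so the gap sits immediately after word 5 ("tested").
Base order: Maya tested the module before the intern heard that Ingrid had filed this statue last month.

5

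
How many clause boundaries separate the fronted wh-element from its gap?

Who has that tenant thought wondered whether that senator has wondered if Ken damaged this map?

"who" is extracted from the subject of "wondered".
Boundaries crossed, outermost first: [Ø] — 1 in total.

1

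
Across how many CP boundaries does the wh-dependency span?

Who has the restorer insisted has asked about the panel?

"who" is extracted from the subject of "asked".
Boundaries crossed, outermost first: [Ø] — 1 in total.

1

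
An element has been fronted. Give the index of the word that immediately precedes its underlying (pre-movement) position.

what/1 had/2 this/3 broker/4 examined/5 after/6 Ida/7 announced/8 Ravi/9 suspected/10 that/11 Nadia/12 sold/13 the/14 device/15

The displaced element is "what" (word 1).
It functions as the direct object of "examined", so the gap sits immediately after word 5 ("examined").
Base order: This broker had examined what after Ida announced Ravi suspected that Nadia sold the device.

5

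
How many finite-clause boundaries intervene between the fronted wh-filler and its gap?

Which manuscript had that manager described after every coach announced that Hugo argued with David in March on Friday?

0

"which manuscript" originates inside the matrix clause — no clause boundary is crossed.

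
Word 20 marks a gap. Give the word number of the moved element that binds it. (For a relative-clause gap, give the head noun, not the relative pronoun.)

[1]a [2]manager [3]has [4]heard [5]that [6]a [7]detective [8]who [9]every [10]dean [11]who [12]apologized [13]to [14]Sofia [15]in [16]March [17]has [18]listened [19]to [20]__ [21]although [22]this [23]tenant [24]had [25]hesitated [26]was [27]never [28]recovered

7

The gap at 20 is the prepositional object of "listened", inside a relative clause.
The relative pronoun is "who" (word 8); it is bound by the head noun immediately before it.
Its filler is the head noun "detective", at word 7.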